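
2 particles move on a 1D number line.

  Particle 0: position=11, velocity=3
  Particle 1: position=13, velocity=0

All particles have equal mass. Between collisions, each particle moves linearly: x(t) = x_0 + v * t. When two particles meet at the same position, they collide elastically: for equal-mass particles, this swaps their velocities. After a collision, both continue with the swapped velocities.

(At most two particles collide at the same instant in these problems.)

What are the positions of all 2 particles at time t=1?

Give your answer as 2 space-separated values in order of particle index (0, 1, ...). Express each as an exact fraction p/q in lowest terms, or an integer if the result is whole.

Collision at t=2/3: particles 0 and 1 swap velocities; positions: p0=13 p1=13; velocities now: v0=0 v1=3
Advance to t=1 (no further collisions before then); velocities: v0=0 v1=3; positions = 13 14

Answer: 13 14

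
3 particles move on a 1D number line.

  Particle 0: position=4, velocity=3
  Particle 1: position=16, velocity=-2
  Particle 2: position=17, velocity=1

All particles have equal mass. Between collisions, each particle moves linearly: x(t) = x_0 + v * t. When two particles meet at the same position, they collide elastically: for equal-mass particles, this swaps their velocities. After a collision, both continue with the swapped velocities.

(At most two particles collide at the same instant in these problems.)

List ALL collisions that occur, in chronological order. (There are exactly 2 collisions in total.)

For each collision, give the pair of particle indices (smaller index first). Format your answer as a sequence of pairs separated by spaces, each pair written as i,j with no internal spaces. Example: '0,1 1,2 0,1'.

Collision at t=12/5: particles 0 and 1 swap velocities; positions: p0=56/5 p1=56/5 p2=97/5; velocities now: v0=-2 v1=3 v2=1
Collision at t=13/2: particles 1 and 2 swap velocities; positions: p0=3 p1=47/2 p2=47/2; velocities now: v0=-2 v1=1 v2=3

Answer: 0,1 1,2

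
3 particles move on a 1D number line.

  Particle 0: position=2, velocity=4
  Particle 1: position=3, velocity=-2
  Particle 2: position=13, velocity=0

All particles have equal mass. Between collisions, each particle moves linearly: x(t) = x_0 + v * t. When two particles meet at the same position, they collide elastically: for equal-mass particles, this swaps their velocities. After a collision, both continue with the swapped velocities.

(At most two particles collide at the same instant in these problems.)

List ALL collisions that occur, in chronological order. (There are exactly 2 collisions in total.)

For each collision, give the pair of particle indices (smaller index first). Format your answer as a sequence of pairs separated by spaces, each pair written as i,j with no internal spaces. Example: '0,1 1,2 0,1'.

Answer: 0,1 1,2

Derivation:
Collision at t=1/6: particles 0 and 1 swap velocities; positions: p0=8/3 p1=8/3 p2=13; velocities now: v0=-2 v1=4 v2=0
Collision at t=11/4: particles 1 and 2 swap velocities; positions: p0=-5/2 p1=13 p2=13; velocities now: v0=-2 v1=0 v2=4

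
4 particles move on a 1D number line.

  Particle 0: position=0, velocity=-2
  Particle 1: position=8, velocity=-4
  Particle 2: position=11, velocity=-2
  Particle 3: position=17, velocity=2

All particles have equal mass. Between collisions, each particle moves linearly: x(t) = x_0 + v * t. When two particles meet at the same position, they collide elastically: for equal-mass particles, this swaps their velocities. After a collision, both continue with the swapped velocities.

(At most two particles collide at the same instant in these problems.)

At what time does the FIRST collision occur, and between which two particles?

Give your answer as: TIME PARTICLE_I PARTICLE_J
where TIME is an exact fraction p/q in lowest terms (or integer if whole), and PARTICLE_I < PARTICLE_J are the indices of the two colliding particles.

Answer: 4 0 1

Derivation:
Pair (0,1): pos 0,8 vel -2,-4 -> gap=8, closing at 2/unit, collide at t=4
Pair (1,2): pos 8,11 vel -4,-2 -> not approaching (rel speed -2 <= 0)
Pair (2,3): pos 11,17 vel -2,2 -> not approaching (rel speed -4 <= 0)
Earliest collision: t=4 between 0 and 1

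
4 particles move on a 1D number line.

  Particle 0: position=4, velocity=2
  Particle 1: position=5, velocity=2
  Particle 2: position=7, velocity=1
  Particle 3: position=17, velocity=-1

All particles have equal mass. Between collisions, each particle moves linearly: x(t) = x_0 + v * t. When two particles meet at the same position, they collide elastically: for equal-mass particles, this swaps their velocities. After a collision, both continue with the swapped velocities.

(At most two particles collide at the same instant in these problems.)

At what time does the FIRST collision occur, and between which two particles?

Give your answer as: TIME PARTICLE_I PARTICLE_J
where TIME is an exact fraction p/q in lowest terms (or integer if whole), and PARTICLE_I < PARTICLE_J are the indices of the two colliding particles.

Answer: 2 1 2

Derivation:
Pair (0,1): pos 4,5 vel 2,2 -> not approaching (rel speed 0 <= 0)
Pair (1,2): pos 5,7 vel 2,1 -> gap=2, closing at 1/unit, collide at t=2
Pair (2,3): pos 7,17 vel 1,-1 -> gap=10, closing at 2/unit, collide at t=5
Earliest collision: t=2 between 1 and 2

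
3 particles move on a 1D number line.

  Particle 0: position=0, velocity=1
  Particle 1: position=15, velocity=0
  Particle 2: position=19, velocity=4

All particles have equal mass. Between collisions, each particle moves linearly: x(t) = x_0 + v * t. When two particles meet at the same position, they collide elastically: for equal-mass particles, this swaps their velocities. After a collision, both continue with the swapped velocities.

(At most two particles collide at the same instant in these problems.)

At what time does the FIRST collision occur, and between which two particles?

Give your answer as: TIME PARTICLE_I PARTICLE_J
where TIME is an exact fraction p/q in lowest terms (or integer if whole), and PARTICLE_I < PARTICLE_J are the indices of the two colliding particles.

Pair (0,1): pos 0,15 vel 1,0 -> gap=15, closing at 1/unit, collide at t=15
Pair (1,2): pos 15,19 vel 0,4 -> not approaching (rel speed -4 <= 0)
Earliest collision: t=15 between 0 and 1

Answer: 15 0 1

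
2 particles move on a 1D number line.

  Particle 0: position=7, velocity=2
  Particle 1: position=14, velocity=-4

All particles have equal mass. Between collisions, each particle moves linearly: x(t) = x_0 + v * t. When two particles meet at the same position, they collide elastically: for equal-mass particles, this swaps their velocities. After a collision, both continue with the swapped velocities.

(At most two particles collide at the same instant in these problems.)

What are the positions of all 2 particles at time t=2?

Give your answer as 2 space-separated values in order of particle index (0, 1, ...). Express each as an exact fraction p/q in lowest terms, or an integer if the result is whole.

Collision at t=7/6: particles 0 and 1 swap velocities; positions: p0=28/3 p1=28/3; velocities now: v0=-4 v1=2
Advance to t=2 (no further collisions before then); velocities: v0=-4 v1=2; positions = 6 11

Answer: 6 11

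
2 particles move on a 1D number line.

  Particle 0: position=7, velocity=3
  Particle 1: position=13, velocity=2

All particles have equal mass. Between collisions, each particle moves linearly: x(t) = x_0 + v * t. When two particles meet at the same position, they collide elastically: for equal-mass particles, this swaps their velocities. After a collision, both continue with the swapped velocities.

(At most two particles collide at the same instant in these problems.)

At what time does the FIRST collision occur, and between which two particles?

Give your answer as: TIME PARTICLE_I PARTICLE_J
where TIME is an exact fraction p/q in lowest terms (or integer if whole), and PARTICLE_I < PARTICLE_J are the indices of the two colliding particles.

Pair (0,1): pos 7,13 vel 3,2 -> gap=6, closing at 1/unit, collide at t=6
Earliest collision: t=6 between 0 and 1

Answer: 6 0 1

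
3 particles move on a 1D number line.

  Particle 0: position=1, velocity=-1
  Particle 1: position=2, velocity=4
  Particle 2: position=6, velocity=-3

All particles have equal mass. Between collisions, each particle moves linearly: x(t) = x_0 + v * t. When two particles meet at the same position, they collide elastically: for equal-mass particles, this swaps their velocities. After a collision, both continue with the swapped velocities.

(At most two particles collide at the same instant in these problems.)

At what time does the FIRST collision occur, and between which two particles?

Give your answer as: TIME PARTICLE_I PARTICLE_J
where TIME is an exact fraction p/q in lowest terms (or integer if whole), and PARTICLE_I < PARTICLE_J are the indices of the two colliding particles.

Answer: 4/7 1 2

Derivation:
Pair (0,1): pos 1,2 vel -1,4 -> not approaching (rel speed -5 <= 0)
Pair (1,2): pos 2,6 vel 4,-3 -> gap=4, closing at 7/unit, collide at t=4/7
Earliest collision: t=4/7 between 1 and 2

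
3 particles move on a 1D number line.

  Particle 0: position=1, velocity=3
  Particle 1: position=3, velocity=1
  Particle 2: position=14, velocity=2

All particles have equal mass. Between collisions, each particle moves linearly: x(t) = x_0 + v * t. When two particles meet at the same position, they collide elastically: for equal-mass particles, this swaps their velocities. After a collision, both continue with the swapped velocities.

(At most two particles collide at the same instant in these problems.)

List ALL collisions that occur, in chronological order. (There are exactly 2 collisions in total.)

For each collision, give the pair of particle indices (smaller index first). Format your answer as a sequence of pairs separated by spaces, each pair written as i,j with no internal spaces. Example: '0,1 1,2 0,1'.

Collision at t=1: particles 0 and 1 swap velocities; positions: p0=4 p1=4 p2=16; velocities now: v0=1 v1=3 v2=2
Collision at t=13: particles 1 and 2 swap velocities; positions: p0=16 p1=40 p2=40; velocities now: v0=1 v1=2 v2=3

Answer: 0,1 1,2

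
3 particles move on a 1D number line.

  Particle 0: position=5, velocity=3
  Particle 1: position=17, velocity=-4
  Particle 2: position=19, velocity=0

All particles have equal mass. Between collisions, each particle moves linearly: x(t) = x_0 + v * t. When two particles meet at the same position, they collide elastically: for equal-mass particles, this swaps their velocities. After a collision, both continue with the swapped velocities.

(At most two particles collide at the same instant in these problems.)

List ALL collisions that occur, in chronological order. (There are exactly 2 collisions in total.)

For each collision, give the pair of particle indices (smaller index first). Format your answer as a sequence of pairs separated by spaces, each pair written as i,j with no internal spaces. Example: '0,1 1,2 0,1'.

Answer: 0,1 1,2

Derivation:
Collision at t=12/7: particles 0 and 1 swap velocities; positions: p0=71/7 p1=71/7 p2=19; velocities now: v0=-4 v1=3 v2=0
Collision at t=14/3: particles 1 and 2 swap velocities; positions: p0=-5/3 p1=19 p2=19; velocities now: v0=-4 v1=0 v2=3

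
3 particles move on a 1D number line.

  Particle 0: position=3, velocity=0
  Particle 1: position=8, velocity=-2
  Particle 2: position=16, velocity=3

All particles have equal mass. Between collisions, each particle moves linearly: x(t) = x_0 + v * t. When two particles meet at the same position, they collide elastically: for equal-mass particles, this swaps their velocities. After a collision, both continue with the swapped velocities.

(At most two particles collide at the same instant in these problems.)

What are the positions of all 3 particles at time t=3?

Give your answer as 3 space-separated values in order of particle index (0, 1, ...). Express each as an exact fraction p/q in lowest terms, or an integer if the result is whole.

Answer: 2 3 25

Derivation:
Collision at t=5/2: particles 0 and 1 swap velocities; positions: p0=3 p1=3 p2=47/2; velocities now: v0=-2 v1=0 v2=3
Advance to t=3 (no further collisions before then); velocities: v0=-2 v1=0 v2=3; positions = 2 3 25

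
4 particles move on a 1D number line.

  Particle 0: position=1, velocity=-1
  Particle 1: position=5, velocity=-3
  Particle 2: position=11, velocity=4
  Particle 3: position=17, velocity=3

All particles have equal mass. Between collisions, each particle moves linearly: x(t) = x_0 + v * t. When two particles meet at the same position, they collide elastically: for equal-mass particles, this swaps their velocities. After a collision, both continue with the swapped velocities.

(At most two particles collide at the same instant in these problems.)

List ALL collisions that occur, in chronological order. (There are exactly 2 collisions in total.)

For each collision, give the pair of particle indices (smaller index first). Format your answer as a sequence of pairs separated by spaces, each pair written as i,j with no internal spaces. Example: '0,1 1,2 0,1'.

Collision at t=2: particles 0 and 1 swap velocities; positions: p0=-1 p1=-1 p2=19 p3=23; velocities now: v0=-3 v1=-1 v2=4 v3=3
Collision at t=6: particles 2 and 3 swap velocities; positions: p0=-13 p1=-5 p2=35 p3=35; velocities now: v0=-3 v1=-1 v2=3 v3=4

Answer: 0,1 2,3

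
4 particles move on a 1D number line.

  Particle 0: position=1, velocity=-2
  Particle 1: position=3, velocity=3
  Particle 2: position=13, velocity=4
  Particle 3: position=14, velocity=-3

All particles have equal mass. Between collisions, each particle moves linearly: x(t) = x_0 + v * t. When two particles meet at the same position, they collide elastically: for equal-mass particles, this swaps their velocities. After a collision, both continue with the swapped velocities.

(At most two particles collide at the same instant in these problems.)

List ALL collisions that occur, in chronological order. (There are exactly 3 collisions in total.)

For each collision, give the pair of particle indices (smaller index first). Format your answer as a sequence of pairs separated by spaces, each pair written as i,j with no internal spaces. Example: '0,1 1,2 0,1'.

Collision at t=1/7: particles 2 and 3 swap velocities; positions: p0=5/7 p1=24/7 p2=95/7 p3=95/7; velocities now: v0=-2 v1=3 v2=-3 v3=4
Collision at t=11/6: particles 1 and 2 swap velocities; positions: p0=-8/3 p1=17/2 p2=17/2 p3=61/3; velocities now: v0=-2 v1=-3 v2=3 v3=4
Collision at t=13: particles 0 and 1 swap velocities; positions: p0=-25 p1=-25 p2=42 p3=65; velocities now: v0=-3 v1=-2 v2=3 v3=4

Answer: 2,3 1,2 0,1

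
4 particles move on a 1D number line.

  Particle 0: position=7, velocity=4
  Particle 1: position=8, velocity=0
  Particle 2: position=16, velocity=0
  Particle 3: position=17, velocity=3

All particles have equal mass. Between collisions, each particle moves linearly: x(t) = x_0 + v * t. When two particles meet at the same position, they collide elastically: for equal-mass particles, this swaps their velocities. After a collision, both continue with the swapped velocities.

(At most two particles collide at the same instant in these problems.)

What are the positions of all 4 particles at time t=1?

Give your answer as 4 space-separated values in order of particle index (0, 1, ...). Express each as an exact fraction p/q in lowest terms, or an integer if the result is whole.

Collision at t=1/4: particles 0 and 1 swap velocities; positions: p0=8 p1=8 p2=16 p3=71/4; velocities now: v0=0 v1=4 v2=0 v3=3
Advance to t=1 (no further collisions before then); velocities: v0=0 v1=4 v2=0 v3=3; positions = 8 11 16 20

Answer: 8 11 16 20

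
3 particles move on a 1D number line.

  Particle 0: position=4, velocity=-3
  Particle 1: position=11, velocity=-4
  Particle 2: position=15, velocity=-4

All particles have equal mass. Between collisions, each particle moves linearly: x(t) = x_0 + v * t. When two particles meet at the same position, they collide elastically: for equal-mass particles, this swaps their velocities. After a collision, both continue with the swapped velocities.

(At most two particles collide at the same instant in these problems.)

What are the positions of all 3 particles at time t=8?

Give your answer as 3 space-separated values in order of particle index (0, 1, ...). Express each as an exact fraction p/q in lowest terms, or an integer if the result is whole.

Collision at t=7: particles 0 and 1 swap velocities; positions: p0=-17 p1=-17 p2=-13; velocities now: v0=-4 v1=-3 v2=-4
Advance to t=8 (no further collisions before then); velocities: v0=-4 v1=-3 v2=-4; positions = -21 -20 -17

Answer: -21 -20 -17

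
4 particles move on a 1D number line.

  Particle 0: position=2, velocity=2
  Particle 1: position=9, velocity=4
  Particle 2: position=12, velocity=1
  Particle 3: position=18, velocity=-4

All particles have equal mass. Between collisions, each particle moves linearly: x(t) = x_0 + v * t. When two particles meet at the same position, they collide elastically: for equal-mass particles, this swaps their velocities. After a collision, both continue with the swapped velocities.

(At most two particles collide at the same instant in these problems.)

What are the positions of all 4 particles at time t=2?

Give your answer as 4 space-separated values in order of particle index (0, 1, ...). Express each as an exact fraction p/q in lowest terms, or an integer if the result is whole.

Collision at t=1: particles 1 and 2 swap velocities; positions: p0=4 p1=13 p2=13 p3=14; velocities now: v0=2 v1=1 v2=4 v3=-4
Collision at t=9/8: particles 2 and 3 swap velocities; positions: p0=17/4 p1=105/8 p2=27/2 p3=27/2; velocities now: v0=2 v1=1 v2=-4 v3=4
Collision at t=6/5: particles 1 and 2 swap velocities; positions: p0=22/5 p1=66/5 p2=66/5 p3=69/5; velocities now: v0=2 v1=-4 v2=1 v3=4
Advance to t=2 (no further collisions before then); velocities: v0=2 v1=-4 v2=1 v3=4; positions = 6 10 14 17

Answer: 6 10 14 17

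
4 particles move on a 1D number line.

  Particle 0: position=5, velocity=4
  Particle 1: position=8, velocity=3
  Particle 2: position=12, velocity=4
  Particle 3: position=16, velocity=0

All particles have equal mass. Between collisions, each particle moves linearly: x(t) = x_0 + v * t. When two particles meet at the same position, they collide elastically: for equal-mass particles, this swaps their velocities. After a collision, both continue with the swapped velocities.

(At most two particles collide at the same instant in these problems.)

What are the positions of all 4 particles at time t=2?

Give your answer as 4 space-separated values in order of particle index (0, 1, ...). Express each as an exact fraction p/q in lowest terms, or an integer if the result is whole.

Answer: 13 14 16 20

Derivation:
Collision at t=1: particles 2 and 3 swap velocities; positions: p0=9 p1=11 p2=16 p3=16; velocities now: v0=4 v1=3 v2=0 v3=4
Advance to t=2 (no further collisions before then); velocities: v0=4 v1=3 v2=0 v3=4; positions = 13 14 16 20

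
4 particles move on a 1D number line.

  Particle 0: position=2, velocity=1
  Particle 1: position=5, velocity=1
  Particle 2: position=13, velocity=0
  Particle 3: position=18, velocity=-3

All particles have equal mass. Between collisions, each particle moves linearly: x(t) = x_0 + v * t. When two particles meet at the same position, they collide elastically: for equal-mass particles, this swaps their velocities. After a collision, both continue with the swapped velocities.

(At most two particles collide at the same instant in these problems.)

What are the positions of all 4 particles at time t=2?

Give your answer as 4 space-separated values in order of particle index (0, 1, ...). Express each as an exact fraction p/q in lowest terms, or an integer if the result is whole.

Collision at t=5/3: particles 2 and 3 swap velocities; positions: p0=11/3 p1=20/3 p2=13 p3=13; velocities now: v0=1 v1=1 v2=-3 v3=0
Advance to t=2 (no further collisions before then); velocities: v0=1 v1=1 v2=-3 v3=0; positions = 4 7 12 13

Answer: 4 7 12 13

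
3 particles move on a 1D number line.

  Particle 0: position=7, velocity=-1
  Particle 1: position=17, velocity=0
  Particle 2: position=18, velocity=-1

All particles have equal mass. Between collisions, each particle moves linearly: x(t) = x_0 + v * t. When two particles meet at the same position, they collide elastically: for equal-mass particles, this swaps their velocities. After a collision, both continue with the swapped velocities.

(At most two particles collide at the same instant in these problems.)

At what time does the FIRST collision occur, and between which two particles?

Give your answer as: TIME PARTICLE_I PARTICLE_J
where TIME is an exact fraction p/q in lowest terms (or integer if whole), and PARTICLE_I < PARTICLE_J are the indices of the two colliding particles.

Answer: 1 1 2

Derivation:
Pair (0,1): pos 7,17 vel -1,0 -> not approaching (rel speed -1 <= 0)
Pair (1,2): pos 17,18 vel 0,-1 -> gap=1, closing at 1/unit, collide at t=1
Earliest collision: t=1 between 1 and 2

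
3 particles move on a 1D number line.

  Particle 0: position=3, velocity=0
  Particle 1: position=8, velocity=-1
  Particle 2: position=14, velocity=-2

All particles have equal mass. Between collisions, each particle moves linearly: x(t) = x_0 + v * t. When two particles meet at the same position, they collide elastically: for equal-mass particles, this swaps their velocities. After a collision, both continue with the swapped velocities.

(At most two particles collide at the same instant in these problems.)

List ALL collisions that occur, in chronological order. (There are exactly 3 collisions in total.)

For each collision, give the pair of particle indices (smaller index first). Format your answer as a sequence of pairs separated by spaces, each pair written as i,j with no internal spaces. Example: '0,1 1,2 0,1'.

Answer: 0,1 1,2 0,1

Derivation:
Collision at t=5: particles 0 and 1 swap velocities; positions: p0=3 p1=3 p2=4; velocities now: v0=-1 v1=0 v2=-2
Collision at t=11/2: particles 1 and 2 swap velocities; positions: p0=5/2 p1=3 p2=3; velocities now: v0=-1 v1=-2 v2=0
Collision at t=6: particles 0 and 1 swap velocities; positions: p0=2 p1=2 p2=3; velocities now: v0=-2 v1=-1 v2=0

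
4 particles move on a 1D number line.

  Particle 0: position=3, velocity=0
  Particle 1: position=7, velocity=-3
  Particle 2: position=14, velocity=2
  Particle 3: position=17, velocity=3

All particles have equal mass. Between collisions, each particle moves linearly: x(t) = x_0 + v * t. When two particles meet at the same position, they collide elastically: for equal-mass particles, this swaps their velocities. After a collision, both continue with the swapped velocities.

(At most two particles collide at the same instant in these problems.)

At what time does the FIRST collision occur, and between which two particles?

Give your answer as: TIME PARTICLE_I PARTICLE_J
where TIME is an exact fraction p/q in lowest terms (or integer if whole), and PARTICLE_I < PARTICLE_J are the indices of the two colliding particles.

Pair (0,1): pos 3,7 vel 0,-3 -> gap=4, closing at 3/unit, collide at t=4/3
Pair (1,2): pos 7,14 vel -3,2 -> not approaching (rel speed -5 <= 0)
Pair (2,3): pos 14,17 vel 2,3 -> not approaching (rel speed -1 <= 0)
Earliest collision: t=4/3 between 0 and 1

Answer: 4/3 0 1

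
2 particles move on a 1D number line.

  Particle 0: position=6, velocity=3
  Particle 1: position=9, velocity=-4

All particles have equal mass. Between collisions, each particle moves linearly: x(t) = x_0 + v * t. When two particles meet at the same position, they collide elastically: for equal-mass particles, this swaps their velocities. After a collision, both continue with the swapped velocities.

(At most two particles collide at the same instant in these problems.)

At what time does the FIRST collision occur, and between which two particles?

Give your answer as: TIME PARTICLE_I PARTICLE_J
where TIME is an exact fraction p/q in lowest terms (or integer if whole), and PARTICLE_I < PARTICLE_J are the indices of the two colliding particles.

Pair (0,1): pos 6,9 vel 3,-4 -> gap=3, closing at 7/unit, collide at t=3/7
Earliest collision: t=3/7 between 0 and 1

Answer: 3/7 0 1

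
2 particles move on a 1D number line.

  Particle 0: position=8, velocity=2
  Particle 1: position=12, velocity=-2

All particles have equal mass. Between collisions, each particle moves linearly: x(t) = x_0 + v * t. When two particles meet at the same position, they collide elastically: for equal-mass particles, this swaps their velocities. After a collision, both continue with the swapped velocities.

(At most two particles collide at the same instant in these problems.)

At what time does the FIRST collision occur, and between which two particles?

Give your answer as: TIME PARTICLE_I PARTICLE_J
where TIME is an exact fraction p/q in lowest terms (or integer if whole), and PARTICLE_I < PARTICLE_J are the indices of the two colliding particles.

Pair (0,1): pos 8,12 vel 2,-2 -> gap=4, closing at 4/unit, collide at t=1
Earliest collision: t=1 between 0 and 1

Answer: 1 0 1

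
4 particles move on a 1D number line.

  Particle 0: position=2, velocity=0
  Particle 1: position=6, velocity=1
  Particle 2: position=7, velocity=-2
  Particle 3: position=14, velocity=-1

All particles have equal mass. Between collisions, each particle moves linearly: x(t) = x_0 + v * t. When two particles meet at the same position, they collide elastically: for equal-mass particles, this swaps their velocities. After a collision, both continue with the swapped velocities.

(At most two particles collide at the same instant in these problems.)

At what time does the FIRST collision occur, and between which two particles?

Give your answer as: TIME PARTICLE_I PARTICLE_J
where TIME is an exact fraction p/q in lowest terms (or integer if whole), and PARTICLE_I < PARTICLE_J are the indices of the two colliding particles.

Answer: 1/3 1 2

Derivation:
Pair (0,1): pos 2,6 vel 0,1 -> not approaching (rel speed -1 <= 0)
Pair (1,2): pos 6,7 vel 1,-2 -> gap=1, closing at 3/unit, collide at t=1/3
Pair (2,3): pos 7,14 vel -2,-1 -> not approaching (rel speed -1 <= 0)
Earliest collision: t=1/3 between 1 and 2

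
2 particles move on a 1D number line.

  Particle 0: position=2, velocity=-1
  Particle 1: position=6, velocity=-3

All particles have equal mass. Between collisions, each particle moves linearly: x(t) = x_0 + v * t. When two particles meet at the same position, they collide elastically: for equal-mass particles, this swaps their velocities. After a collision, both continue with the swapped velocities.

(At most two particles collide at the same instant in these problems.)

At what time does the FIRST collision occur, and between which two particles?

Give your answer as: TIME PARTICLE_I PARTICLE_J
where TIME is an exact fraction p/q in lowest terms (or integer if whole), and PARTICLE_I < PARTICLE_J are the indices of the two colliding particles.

Answer: 2 0 1

Derivation:
Pair (0,1): pos 2,6 vel -1,-3 -> gap=4, closing at 2/unit, collide at t=2
Earliest collision: t=2 between 0 and 1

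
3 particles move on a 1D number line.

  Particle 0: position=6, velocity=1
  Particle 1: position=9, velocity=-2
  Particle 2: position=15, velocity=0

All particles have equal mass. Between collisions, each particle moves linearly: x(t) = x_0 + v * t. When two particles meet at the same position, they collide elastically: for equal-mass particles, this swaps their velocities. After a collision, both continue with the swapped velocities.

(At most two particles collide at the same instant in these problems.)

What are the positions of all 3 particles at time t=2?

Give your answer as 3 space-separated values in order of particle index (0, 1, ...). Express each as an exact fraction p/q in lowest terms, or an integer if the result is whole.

Collision at t=1: particles 0 and 1 swap velocities; positions: p0=7 p1=7 p2=15; velocities now: v0=-2 v1=1 v2=0
Advance to t=2 (no further collisions before then); velocities: v0=-2 v1=1 v2=0; positions = 5 8 15

Answer: 5 8 15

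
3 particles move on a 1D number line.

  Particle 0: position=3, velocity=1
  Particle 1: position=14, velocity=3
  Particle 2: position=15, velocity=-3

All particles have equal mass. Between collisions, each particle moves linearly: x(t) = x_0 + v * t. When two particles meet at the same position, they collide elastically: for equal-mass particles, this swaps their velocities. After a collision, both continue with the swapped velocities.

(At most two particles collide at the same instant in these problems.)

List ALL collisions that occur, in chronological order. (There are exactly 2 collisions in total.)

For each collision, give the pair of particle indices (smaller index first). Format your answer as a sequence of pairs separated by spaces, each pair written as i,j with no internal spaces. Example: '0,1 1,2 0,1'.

Answer: 1,2 0,1

Derivation:
Collision at t=1/6: particles 1 and 2 swap velocities; positions: p0=19/6 p1=29/2 p2=29/2; velocities now: v0=1 v1=-3 v2=3
Collision at t=3: particles 0 and 1 swap velocities; positions: p0=6 p1=6 p2=23; velocities now: v0=-3 v1=1 v2=3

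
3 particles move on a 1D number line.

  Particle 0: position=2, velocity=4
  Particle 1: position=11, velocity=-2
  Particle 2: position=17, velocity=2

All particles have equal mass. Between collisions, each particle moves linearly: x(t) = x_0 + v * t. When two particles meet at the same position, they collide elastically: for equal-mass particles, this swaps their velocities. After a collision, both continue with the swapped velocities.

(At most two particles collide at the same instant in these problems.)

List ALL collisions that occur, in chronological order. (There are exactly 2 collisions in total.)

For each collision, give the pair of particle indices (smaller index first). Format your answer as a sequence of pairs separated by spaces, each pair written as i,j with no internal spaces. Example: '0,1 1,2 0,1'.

Collision at t=3/2: particles 0 and 1 swap velocities; positions: p0=8 p1=8 p2=20; velocities now: v0=-2 v1=4 v2=2
Collision at t=15/2: particles 1 and 2 swap velocities; positions: p0=-4 p1=32 p2=32; velocities now: v0=-2 v1=2 v2=4

Answer: 0,1 1,2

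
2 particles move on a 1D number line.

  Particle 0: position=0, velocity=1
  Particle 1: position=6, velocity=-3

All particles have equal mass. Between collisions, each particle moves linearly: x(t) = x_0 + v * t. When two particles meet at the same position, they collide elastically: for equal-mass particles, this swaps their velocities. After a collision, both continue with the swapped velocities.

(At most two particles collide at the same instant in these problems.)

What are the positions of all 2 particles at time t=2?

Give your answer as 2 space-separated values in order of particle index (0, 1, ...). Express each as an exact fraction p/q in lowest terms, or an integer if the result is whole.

Collision at t=3/2: particles 0 and 1 swap velocities; positions: p0=3/2 p1=3/2; velocities now: v0=-3 v1=1
Advance to t=2 (no further collisions before then); velocities: v0=-3 v1=1; positions = 0 2

Answer: 0 2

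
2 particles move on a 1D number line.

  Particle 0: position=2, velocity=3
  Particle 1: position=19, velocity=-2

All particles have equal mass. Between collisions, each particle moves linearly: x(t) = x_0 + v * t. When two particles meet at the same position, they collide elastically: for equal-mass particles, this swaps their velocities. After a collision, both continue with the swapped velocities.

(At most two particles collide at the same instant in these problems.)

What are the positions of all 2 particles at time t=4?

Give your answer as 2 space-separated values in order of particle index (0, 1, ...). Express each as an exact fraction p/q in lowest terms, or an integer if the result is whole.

Answer: 11 14

Derivation:
Collision at t=17/5: particles 0 and 1 swap velocities; positions: p0=61/5 p1=61/5; velocities now: v0=-2 v1=3
Advance to t=4 (no further collisions before then); velocities: v0=-2 v1=3; positions = 11 14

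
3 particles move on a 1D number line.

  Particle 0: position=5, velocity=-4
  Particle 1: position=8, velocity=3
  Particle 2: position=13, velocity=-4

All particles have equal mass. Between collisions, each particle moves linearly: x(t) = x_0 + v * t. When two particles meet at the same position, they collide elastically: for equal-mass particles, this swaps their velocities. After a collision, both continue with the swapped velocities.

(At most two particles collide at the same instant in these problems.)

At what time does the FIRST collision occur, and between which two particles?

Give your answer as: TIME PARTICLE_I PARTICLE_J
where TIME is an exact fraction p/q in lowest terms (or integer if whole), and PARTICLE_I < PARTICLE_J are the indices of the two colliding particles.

Answer: 5/7 1 2

Derivation:
Pair (0,1): pos 5,8 vel -4,3 -> not approaching (rel speed -7 <= 0)
Pair (1,2): pos 8,13 vel 3,-4 -> gap=5, closing at 7/unit, collide at t=5/7
Earliest collision: t=5/7 between 1 and 2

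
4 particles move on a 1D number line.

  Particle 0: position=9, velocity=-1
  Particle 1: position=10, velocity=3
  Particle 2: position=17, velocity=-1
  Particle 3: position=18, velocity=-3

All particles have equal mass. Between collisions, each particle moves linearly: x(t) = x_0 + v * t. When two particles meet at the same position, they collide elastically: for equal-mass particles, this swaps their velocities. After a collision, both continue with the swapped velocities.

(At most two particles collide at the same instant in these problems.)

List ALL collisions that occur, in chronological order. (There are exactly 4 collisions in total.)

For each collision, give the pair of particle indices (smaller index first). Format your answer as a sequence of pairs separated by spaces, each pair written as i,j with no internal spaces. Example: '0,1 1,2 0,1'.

Collision at t=1/2: particles 2 and 3 swap velocities; positions: p0=17/2 p1=23/2 p2=33/2 p3=33/2; velocities now: v0=-1 v1=3 v2=-3 v3=-1
Collision at t=4/3: particles 1 and 2 swap velocities; positions: p0=23/3 p1=14 p2=14 p3=47/3; velocities now: v0=-1 v1=-3 v2=3 v3=-1
Collision at t=7/4: particles 2 and 3 swap velocities; positions: p0=29/4 p1=51/4 p2=61/4 p3=61/4; velocities now: v0=-1 v1=-3 v2=-1 v3=3
Collision at t=9/2: particles 0 and 1 swap velocities; positions: p0=9/2 p1=9/2 p2=25/2 p3=47/2; velocities now: v0=-3 v1=-1 v2=-1 v3=3

Answer: 2,3 1,2 2,3 0,1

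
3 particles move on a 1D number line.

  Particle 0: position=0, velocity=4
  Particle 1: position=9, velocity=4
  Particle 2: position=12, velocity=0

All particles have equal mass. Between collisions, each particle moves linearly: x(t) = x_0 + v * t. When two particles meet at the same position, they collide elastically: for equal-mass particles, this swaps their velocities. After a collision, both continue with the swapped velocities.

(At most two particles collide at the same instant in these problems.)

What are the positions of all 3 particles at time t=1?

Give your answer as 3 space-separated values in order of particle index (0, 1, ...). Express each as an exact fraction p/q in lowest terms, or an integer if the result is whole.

Collision at t=3/4: particles 1 and 2 swap velocities; positions: p0=3 p1=12 p2=12; velocities now: v0=4 v1=0 v2=4
Advance to t=1 (no further collisions before then); velocities: v0=4 v1=0 v2=4; positions = 4 12 13

Answer: 4 12 13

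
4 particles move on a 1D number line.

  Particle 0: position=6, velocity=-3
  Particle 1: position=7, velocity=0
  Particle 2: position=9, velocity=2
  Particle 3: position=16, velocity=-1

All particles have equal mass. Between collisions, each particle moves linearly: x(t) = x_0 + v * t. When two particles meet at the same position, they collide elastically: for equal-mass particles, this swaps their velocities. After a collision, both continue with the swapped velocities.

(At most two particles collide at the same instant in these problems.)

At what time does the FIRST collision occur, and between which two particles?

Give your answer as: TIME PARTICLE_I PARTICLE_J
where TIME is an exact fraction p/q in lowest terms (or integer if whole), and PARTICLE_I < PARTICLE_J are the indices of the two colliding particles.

Pair (0,1): pos 6,7 vel -3,0 -> not approaching (rel speed -3 <= 0)
Pair (1,2): pos 7,9 vel 0,2 -> not approaching (rel speed -2 <= 0)
Pair (2,3): pos 9,16 vel 2,-1 -> gap=7, closing at 3/unit, collide at t=7/3
Earliest collision: t=7/3 between 2 and 3

Answer: 7/3 2 3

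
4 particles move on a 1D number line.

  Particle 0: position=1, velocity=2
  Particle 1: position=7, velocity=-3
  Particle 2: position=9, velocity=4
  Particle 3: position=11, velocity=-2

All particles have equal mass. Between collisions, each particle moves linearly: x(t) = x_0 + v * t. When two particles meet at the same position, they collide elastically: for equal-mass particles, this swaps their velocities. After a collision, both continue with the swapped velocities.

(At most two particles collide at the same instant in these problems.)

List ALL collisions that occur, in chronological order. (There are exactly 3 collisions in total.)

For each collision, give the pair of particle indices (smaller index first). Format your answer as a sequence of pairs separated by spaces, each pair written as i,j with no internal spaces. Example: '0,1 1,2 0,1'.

Answer: 2,3 0,1 1,2

Derivation:
Collision at t=1/3: particles 2 and 3 swap velocities; positions: p0=5/3 p1=6 p2=31/3 p3=31/3; velocities now: v0=2 v1=-3 v2=-2 v3=4
Collision at t=6/5: particles 0 and 1 swap velocities; positions: p0=17/5 p1=17/5 p2=43/5 p3=69/5; velocities now: v0=-3 v1=2 v2=-2 v3=4
Collision at t=5/2: particles 1 and 2 swap velocities; positions: p0=-1/2 p1=6 p2=6 p3=19; velocities now: v0=-3 v1=-2 v2=2 v3=4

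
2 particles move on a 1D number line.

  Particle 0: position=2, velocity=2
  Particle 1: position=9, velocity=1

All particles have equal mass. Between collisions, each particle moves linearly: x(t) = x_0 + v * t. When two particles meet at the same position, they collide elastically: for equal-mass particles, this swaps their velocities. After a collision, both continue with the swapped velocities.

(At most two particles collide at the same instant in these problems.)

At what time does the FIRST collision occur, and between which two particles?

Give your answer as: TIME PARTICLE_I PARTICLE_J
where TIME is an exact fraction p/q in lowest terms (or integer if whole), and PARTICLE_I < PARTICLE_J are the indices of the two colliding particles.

Answer: 7 0 1

Derivation:
Pair (0,1): pos 2,9 vel 2,1 -> gap=7, closing at 1/unit, collide at t=7
Earliest collision: t=7 between 0 and 1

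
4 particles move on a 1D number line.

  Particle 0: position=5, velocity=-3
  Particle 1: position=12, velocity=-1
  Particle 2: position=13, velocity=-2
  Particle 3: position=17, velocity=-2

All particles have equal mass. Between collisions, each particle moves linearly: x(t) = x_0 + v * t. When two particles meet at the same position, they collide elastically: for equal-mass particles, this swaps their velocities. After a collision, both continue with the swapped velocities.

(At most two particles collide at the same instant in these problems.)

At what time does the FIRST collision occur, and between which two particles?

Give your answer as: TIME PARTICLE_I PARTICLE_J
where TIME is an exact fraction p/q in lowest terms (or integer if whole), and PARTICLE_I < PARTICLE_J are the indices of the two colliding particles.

Answer: 1 1 2

Derivation:
Pair (0,1): pos 5,12 vel -3,-1 -> not approaching (rel speed -2 <= 0)
Pair (1,2): pos 12,13 vel -1,-2 -> gap=1, closing at 1/unit, collide at t=1
Pair (2,3): pos 13,17 vel -2,-2 -> not approaching (rel speed 0 <= 0)
Earliest collision: t=1 between 1 and 2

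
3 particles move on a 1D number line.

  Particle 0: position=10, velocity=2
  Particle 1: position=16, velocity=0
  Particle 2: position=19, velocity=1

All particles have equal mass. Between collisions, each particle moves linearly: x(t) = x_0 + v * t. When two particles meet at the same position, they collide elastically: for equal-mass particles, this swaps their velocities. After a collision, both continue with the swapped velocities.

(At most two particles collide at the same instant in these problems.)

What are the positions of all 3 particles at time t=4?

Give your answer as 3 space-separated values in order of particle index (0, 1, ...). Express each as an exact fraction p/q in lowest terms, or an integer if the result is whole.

Answer: 16 18 23

Derivation:
Collision at t=3: particles 0 and 1 swap velocities; positions: p0=16 p1=16 p2=22; velocities now: v0=0 v1=2 v2=1
Advance to t=4 (no further collisions before then); velocities: v0=0 v1=2 v2=1; positions = 16 18 23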